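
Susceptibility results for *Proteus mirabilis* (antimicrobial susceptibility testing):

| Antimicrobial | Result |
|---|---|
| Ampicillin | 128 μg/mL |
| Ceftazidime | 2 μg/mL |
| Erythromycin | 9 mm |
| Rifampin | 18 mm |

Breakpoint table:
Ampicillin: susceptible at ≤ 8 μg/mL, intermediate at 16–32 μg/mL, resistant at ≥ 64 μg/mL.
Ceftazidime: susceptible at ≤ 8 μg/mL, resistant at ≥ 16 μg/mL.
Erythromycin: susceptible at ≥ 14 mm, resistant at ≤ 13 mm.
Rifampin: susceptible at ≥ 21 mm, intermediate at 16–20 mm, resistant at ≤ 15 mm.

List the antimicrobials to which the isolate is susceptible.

ceftazidime

Ampicillin: 128 μg/mL is ≥ 64 μg/mL → resistant
Ceftazidime: 2 μg/mL is ≤ 8 μg/mL → S
Erythromycin: 9 mm is ≤ 13 mm — resistant
Rifampin 18 mm: in 16–20 mm — Intermediate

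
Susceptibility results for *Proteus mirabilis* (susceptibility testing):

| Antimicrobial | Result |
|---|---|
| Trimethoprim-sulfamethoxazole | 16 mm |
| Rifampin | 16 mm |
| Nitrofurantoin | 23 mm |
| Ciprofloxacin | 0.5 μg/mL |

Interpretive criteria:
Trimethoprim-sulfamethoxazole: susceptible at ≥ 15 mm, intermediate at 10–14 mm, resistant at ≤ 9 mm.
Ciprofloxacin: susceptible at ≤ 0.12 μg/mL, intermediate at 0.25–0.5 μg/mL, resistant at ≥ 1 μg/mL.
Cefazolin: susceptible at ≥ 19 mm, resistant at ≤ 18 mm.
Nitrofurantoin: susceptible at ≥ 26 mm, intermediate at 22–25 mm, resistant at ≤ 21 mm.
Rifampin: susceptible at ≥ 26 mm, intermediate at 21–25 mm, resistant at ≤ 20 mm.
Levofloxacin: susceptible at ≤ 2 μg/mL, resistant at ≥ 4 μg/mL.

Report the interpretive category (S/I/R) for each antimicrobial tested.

Trimethoprim-sulfamethoxazole (16 mm) ≥ 15 mm → susceptible
Rifampin: 16 mm is ≤ 20 mm ⇒ resistant
Nitrofurantoin 23 mm: in 22–25 mm — intermediate
Ciprofloxacin (0.5 μg/mL) in 0.25–0.5 μg/mL ⇒ I

S, R, I, I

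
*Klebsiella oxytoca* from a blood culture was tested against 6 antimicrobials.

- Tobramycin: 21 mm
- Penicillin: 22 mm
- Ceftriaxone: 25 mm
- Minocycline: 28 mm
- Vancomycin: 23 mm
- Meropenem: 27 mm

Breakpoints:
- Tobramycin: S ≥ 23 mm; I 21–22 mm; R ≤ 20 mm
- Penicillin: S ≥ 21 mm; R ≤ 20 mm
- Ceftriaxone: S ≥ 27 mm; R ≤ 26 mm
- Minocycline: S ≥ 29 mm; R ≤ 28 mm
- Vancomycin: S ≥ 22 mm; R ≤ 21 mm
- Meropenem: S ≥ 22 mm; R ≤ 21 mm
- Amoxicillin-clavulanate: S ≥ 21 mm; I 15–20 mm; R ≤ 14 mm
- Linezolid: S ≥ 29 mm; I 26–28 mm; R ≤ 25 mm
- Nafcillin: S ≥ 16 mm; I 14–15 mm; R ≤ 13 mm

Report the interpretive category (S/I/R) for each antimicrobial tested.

I, S, R, R, S, S

Tobramycin (21 mm) in 21–22 mm → Intermediate
Penicillin 22 mm: ≥ 21 mm → S
Ceftriaxone: 25 mm is ≤ 26 mm → R
Minocycline: 28 mm is ≤ 28 mm — Resistant
Vancomycin (23 mm) ≥ 22 mm → Susceptible
Meropenem (27 mm) ≥ 22 mm — Susceptible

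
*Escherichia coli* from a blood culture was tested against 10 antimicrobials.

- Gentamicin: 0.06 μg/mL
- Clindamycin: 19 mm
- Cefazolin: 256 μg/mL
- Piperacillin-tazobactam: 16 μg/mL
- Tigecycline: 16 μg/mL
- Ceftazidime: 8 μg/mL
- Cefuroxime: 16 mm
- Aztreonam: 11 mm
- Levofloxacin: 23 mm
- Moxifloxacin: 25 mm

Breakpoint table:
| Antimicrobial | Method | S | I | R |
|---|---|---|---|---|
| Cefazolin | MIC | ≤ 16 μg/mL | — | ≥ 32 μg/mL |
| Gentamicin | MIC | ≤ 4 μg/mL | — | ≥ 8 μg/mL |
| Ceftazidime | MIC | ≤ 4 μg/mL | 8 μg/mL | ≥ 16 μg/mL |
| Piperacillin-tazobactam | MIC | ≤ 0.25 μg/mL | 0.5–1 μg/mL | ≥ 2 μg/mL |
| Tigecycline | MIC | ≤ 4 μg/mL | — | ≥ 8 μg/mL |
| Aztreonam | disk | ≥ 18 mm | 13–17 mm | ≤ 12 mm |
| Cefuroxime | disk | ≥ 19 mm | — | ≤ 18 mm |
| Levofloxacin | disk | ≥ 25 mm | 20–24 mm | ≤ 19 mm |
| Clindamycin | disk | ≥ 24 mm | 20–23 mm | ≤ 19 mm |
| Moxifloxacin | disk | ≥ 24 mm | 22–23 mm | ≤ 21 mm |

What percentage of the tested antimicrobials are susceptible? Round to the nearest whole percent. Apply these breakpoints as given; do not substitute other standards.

20%

Gentamicin: 0.06 μg/mL is ≤ 4 μg/mL — S
Clindamycin 19 mm: ≤ 19 mm ⇒ Resistant
Cefazolin: 256 μg/mL is ≥ 32 μg/mL → R
Piperacillin-tazobactam: 16 μg/mL is ≥ 2 μg/mL — Resistant
Tigecycline (16 μg/mL) ≥ 8 μg/mL ⇒ resistant
Ceftazidime 8 μg/mL: = 8 μg/mL → Intermediate
Cefuroxime: 16 mm is ≤ 18 mm — R
Aztreonam: 11 mm is ≤ 12 mm — resistant
Levofloxacin 23 mm: in 20–24 mm ⇒ intermediate
Moxifloxacin: 25 mm is ≥ 24 mm — susceptible
Susceptible: 2/10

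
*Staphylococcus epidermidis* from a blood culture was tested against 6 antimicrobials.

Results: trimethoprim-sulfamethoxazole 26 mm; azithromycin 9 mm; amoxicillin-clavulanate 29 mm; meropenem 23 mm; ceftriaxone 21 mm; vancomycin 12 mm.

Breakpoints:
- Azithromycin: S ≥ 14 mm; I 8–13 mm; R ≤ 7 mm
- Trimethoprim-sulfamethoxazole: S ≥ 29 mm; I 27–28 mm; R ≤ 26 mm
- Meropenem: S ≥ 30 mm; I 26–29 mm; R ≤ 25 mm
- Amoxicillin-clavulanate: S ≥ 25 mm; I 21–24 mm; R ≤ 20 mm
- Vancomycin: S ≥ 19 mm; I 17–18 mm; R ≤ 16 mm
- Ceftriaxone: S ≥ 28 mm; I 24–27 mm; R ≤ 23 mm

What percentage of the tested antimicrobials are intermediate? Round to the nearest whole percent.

17%

Trimethoprim-sulfamethoxazole: 26 mm is ≤ 26 mm — Resistant
Azithromycin 9 mm: in 8–13 mm → I
Amoxicillin-clavulanate 29 mm: ≥ 25 mm — Susceptible
Meropenem (23 mm) ≤ 25 mm → Resistant
Ceftriaxone: 21 mm is ≤ 23 mm — R
Vancomycin 12 mm: ≤ 16 mm ⇒ resistant
Intermediate: 1/6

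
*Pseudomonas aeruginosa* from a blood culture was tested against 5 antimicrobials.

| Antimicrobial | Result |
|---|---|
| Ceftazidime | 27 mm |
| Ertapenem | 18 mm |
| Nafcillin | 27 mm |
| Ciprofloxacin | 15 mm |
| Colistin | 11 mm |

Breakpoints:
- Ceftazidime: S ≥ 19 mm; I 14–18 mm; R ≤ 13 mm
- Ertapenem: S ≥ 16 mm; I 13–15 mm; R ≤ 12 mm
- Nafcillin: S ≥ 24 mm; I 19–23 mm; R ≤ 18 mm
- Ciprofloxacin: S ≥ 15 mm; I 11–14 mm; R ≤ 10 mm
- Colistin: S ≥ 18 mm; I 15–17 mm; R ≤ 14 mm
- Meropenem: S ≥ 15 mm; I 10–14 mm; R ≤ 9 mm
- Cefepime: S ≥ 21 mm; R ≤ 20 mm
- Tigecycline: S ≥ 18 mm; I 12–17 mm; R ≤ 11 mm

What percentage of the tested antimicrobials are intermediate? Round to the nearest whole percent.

Ceftazidime 27 mm: ≥ 19 mm — Susceptible
Ertapenem 18 mm: ≥ 16 mm → S
Nafcillin (27 mm) ≥ 24 mm ⇒ S
Ciprofloxacin (15 mm) ≥ 15 mm — susceptible
Colistin (11 mm) ≤ 14 mm → R
Intermediate: 0/5

0%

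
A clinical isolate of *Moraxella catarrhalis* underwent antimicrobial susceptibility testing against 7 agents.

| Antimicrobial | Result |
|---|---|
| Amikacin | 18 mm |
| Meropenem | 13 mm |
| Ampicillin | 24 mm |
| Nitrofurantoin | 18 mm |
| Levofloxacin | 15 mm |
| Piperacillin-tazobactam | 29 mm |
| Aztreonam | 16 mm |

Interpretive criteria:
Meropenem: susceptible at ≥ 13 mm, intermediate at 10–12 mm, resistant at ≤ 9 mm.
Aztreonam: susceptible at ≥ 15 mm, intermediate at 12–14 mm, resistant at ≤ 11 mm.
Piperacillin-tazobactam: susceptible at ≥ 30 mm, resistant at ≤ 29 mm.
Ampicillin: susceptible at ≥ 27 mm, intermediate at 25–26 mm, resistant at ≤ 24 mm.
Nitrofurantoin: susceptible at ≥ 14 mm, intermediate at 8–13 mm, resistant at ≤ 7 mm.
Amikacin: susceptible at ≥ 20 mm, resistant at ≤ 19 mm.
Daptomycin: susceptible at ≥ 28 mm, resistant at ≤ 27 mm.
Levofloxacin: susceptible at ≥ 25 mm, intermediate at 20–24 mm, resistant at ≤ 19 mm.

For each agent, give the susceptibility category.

R, S, R, S, R, R, S

Amikacin: 18 mm is ≤ 19 mm → Resistant
Meropenem (13 mm) ≥ 13 mm — susceptible
Ampicillin (24 mm) ≤ 24 mm — Resistant
Nitrofurantoin 18 mm: ≥ 14 mm → S
Levofloxacin: 15 mm is ≤ 19 mm ⇒ Resistant
Piperacillin-tazobactam (29 mm) ≤ 29 mm — resistant
Aztreonam (16 mm) ≥ 15 mm — S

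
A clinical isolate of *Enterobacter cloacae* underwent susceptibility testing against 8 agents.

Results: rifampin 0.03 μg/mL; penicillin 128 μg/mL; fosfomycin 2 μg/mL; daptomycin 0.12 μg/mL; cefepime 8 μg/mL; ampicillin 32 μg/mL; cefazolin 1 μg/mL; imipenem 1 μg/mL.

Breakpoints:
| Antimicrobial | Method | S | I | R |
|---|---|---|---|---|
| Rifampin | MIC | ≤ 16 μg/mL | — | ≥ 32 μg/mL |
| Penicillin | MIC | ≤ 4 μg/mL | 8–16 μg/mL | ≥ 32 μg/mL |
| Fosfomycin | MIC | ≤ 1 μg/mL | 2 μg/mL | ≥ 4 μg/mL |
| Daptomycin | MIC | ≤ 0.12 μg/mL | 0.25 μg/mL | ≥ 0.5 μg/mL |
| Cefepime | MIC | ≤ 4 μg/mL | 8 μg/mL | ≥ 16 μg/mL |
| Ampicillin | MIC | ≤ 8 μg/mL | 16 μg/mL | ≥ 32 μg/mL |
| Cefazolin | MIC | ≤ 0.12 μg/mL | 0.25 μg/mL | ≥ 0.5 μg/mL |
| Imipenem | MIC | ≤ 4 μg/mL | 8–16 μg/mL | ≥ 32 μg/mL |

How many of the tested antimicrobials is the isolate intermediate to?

2

Rifampin: 0.03 μg/mL is ≤ 16 μg/mL ⇒ S
Penicillin (128 μg/mL) ≥ 32 μg/mL → R
Fosfomycin: 2 μg/mL is = 2 μg/mL → intermediate
Daptomycin: 0.12 μg/mL is ≤ 0.12 μg/mL → S
Cefepime: 8 μg/mL is = 8 μg/mL → intermediate
Ampicillin (32 μg/mL) ≥ 32 μg/mL → R
Cefazolin: 1 μg/mL is ≥ 0.5 μg/mL → R
Imipenem: 1 μg/mL is ≤ 4 μg/mL — Susceptible
Intermediate: 2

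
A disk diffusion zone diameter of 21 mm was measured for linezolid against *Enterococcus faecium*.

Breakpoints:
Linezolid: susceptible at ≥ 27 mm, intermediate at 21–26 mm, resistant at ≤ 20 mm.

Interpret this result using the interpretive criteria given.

I

Linezolid 21 mm: in 21–26 mm ⇒ intermediate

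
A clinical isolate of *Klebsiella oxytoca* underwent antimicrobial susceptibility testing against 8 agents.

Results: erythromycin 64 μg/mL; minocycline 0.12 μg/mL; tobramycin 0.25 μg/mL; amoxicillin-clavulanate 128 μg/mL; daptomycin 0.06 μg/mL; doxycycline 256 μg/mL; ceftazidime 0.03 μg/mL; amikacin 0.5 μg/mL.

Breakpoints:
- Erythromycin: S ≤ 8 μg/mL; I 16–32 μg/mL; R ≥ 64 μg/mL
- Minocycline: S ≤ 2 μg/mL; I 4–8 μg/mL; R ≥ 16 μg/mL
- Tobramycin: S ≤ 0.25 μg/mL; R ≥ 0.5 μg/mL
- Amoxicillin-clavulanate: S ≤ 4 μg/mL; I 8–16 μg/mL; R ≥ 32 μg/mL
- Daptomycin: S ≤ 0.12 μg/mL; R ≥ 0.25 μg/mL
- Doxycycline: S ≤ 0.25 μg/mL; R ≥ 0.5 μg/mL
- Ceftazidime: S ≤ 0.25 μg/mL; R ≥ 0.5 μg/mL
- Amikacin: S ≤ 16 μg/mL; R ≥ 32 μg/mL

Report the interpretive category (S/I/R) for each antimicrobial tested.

Erythromycin: 64 μg/mL is ≥ 64 μg/mL → Resistant
Minocycline (0.12 μg/mL) ≤ 2 μg/mL — S
Tobramycin (0.25 μg/mL) ≤ 0.25 μg/mL — susceptible
Amoxicillin-clavulanate: 128 μg/mL is ≥ 32 μg/mL ⇒ Resistant
Daptomycin 0.06 μg/mL: ≤ 0.12 μg/mL → Susceptible
Doxycycline: 256 μg/mL is ≥ 0.5 μg/mL — R
Ceftazidime 0.03 μg/mL: ≤ 0.25 μg/mL → Susceptible
Amikacin (0.5 μg/mL) ≤ 16 μg/mL → Susceptible

R, S, S, R, S, R, S, S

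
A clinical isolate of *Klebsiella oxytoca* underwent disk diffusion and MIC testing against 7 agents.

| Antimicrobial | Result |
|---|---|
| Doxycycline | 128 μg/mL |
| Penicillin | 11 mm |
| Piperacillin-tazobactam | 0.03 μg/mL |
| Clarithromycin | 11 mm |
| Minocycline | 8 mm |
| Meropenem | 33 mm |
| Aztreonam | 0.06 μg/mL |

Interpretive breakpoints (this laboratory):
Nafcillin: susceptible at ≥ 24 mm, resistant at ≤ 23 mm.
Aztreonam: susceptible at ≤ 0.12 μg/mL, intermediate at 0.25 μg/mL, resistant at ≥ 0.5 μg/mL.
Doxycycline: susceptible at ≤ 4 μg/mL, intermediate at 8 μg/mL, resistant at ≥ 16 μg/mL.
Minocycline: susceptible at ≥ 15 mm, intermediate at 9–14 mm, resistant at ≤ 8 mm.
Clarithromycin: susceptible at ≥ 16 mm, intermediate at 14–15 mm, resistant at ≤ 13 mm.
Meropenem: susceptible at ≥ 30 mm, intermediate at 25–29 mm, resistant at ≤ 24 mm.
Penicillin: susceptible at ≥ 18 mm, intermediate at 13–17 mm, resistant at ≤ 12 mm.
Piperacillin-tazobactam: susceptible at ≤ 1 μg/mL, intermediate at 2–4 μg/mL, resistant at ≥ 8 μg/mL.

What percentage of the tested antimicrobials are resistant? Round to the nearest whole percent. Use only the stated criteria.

Doxycycline (128 μg/mL) ≥ 16 μg/mL — R
Penicillin 11 mm: ≤ 12 mm → R
Piperacillin-tazobactam 0.03 μg/mL: ≤ 1 μg/mL — Susceptible
Clarithromycin (11 mm) ≤ 13 mm → R
Minocycline 8 mm: ≤ 8 mm → R
Meropenem: 33 mm is ≥ 30 mm → susceptible
Aztreonam 0.06 μg/mL: ≤ 0.12 μg/mL — susceptible
Resistant: 4/7

57%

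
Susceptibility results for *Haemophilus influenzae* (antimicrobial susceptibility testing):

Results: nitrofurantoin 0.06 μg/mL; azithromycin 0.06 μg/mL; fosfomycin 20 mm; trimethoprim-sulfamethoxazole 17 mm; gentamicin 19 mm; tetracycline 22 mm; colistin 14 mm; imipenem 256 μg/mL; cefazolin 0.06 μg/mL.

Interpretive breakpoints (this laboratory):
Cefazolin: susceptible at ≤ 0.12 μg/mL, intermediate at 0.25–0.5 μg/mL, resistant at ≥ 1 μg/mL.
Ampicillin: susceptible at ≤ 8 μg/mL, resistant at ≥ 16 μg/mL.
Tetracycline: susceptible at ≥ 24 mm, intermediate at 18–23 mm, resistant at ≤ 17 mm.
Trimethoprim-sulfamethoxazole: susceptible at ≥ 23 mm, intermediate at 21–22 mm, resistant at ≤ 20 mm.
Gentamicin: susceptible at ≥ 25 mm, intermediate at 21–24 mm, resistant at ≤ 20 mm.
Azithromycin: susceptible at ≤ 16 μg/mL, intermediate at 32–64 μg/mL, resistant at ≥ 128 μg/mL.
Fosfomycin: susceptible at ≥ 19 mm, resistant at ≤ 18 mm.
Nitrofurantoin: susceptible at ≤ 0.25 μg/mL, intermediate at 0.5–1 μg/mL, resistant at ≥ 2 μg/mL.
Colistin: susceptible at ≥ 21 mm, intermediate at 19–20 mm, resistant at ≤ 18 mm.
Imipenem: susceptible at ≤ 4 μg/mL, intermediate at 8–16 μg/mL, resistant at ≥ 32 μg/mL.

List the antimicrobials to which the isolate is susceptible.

Nitrofurantoin 0.06 μg/mL: ≤ 0.25 μg/mL → susceptible
Azithromycin 0.06 μg/mL: ≤ 16 μg/mL ⇒ S
Fosfomycin (20 mm) ≥ 19 mm → S
Trimethoprim-sulfamethoxazole 17 mm: ≤ 20 mm ⇒ Resistant
Gentamicin: 19 mm is ≤ 20 mm — R
Tetracycline 22 mm: in 18–23 mm → I
Colistin (14 mm) ≤ 18 mm → R
Imipenem: 256 μg/mL is ≥ 32 μg/mL ⇒ resistant
Cefazolin: 0.06 μg/mL is ≤ 0.12 μg/mL — S

nitrofurantoin, azithromycin, fosfomycin, cefazolin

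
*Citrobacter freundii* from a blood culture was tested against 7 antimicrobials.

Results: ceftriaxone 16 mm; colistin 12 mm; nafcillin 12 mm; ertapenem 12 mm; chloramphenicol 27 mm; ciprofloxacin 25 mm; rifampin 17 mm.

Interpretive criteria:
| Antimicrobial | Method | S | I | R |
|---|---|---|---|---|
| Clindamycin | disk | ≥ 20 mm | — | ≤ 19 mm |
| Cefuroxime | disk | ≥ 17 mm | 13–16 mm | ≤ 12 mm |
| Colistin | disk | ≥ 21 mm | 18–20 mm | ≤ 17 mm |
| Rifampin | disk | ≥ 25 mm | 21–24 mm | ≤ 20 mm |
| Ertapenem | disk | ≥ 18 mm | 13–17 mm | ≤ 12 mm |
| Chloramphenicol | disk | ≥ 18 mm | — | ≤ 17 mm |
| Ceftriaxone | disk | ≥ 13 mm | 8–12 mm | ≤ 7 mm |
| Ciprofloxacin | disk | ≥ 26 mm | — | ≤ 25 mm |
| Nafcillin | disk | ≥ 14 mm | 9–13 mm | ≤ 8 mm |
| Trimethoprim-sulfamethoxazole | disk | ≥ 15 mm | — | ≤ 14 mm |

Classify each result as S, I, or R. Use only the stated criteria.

S, R, I, R, S, R, R

Ceftriaxone: 16 mm is ≥ 13 mm — Susceptible
Colistin (12 mm) ≤ 17 mm → R
Nafcillin 12 mm: in 9–13 mm → I
Ertapenem: 12 mm is ≤ 12 mm — R
Chloramphenicol (27 mm) ≥ 18 mm → S
Ciprofloxacin 25 mm: ≤ 25 mm — R
Rifampin: 17 mm is ≤ 20 mm — Resistant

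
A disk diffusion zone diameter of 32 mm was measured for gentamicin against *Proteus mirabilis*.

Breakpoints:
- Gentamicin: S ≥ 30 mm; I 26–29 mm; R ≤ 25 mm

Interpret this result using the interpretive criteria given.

Susceptible

Gentamicin: 32 mm is ≥ 30 mm — Susceptible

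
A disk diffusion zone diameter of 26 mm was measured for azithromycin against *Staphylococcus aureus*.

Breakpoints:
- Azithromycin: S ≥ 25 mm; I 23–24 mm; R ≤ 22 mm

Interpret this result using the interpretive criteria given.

Susceptible

Azithromycin 26 mm: ≥ 25 mm → S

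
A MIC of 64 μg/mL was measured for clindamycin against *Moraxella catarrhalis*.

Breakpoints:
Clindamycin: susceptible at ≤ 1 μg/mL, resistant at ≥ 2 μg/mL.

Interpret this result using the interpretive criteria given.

Clindamycin: 64 μg/mL is ≥ 2 μg/mL → resistant

Resistant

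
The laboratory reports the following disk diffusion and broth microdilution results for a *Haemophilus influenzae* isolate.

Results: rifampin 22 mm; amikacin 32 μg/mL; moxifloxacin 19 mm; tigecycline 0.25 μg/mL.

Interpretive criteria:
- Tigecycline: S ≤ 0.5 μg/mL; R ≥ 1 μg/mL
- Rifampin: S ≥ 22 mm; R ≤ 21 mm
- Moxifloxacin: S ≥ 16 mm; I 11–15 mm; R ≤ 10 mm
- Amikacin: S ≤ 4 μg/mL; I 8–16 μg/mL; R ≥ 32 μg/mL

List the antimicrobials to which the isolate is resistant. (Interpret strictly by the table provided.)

amikacin

Rifampin: 22 mm is ≥ 22 mm ⇒ Susceptible
Amikacin 32 μg/mL: ≥ 32 μg/mL — R
Moxifloxacin (19 mm) ≥ 16 mm → Susceptible
Tigecycline 0.25 μg/mL: ≤ 0.5 μg/mL ⇒ S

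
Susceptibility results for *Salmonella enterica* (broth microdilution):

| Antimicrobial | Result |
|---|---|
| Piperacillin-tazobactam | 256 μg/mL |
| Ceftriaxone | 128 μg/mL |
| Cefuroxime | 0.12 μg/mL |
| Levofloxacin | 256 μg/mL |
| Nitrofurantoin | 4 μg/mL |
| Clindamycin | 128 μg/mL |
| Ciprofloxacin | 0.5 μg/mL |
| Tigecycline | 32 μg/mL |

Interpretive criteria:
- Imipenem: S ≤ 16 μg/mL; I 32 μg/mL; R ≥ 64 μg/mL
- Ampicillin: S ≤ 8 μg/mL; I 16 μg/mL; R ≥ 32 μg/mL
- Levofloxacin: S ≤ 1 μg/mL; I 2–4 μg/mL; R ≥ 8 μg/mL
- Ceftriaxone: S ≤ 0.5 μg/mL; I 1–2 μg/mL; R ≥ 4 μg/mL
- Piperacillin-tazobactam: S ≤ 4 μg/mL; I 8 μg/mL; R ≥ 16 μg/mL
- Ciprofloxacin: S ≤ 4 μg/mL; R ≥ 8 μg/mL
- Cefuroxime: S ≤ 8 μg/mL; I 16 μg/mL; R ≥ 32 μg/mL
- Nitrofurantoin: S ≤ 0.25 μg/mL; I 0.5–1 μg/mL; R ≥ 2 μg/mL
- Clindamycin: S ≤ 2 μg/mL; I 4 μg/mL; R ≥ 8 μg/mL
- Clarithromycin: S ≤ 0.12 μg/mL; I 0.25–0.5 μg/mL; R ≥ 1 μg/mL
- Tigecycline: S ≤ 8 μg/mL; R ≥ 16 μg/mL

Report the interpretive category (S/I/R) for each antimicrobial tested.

R, R, S, R, R, R, S, R

Piperacillin-tazobactam 256 μg/mL: ≥ 16 μg/mL → R
Ceftriaxone 128 μg/mL: ≥ 4 μg/mL — Resistant
Cefuroxime (0.12 μg/mL) ≤ 8 μg/mL — susceptible
Levofloxacin: 256 μg/mL is ≥ 8 μg/mL ⇒ resistant
Nitrofurantoin (4 μg/mL) ≥ 2 μg/mL ⇒ Resistant
Clindamycin (128 μg/mL) ≥ 8 μg/mL ⇒ resistant
Ciprofloxacin: 0.5 μg/mL is ≤ 4 μg/mL — Susceptible
Tigecycline: 32 μg/mL is ≥ 16 μg/mL ⇒ Resistant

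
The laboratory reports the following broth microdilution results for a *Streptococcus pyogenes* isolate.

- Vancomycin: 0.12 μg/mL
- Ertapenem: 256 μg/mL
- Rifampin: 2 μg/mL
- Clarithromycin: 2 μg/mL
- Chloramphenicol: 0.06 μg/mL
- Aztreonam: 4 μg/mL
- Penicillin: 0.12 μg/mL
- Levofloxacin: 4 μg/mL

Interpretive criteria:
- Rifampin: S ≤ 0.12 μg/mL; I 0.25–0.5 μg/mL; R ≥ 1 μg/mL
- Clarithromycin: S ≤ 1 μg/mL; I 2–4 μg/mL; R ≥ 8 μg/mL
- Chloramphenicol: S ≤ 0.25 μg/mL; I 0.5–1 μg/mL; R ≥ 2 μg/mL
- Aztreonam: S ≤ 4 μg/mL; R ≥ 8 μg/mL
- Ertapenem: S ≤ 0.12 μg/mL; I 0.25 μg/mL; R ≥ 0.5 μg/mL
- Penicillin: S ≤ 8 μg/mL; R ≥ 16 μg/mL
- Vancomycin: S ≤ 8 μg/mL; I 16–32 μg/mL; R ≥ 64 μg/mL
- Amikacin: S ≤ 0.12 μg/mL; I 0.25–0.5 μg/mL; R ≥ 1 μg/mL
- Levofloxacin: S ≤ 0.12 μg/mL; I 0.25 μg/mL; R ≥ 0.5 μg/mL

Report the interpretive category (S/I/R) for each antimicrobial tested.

S, R, R, I, S, S, S, R

Vancomycin 0.12 μg/mL: ≤ 8 μg/mL — Susceptible
Ertapenem (256 μg/mL) ≥ 0.5 μg/mL → R
Rifampin: 2 μg/mL is ≥ 1 μg/mL ⇒ R
Clarithromycin 2 μg/mL: in 2–4 μg/mL → intermediate
Chloramphenicol 0.06 μg/mL: ≤ 0.25 μg/mL → S
Aztreonam (4 μg/mL) ≤ 4 μg/mL ⇒ susceptible
Penicillin (0.12 μg/mL) ≤ 8 μg/mL → S
Levofloxacin 4 μg/mL: ≥ 0.5 μg/mL — R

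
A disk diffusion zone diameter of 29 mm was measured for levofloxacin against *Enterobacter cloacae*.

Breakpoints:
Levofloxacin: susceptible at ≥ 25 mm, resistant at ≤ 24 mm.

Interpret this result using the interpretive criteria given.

Levofloxacin 29 mm: ≥ 25 mm — Susceptible

Susceptible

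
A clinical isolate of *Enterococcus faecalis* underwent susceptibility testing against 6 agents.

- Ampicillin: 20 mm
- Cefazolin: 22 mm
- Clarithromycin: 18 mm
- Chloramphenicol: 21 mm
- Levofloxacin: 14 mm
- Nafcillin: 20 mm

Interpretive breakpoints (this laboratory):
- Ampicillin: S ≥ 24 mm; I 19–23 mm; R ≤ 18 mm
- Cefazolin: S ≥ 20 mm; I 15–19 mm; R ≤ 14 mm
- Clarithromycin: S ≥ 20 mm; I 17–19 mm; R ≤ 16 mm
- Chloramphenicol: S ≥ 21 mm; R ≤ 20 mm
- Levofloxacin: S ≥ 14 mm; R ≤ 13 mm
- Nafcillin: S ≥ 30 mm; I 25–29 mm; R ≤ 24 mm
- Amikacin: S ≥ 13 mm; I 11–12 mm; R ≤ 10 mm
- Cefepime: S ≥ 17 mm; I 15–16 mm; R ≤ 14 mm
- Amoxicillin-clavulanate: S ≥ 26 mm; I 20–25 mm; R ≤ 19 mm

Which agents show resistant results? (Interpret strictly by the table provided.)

Ampicillin 20 mm: in 19–23 mm — I
Cefazolin (22 mm) ≥ 20 mm → Susceptible
Clarithromycin: 18 mm is in 17–19 mm ⇒ Intermediate
Chloramphenicol (21 mm) ≥ 21 mm — Susceptible
Levofloxacin 14 mm: ≥ 14 mm → S
Nafcillin: 20 mm is ≤ 24 mm — Resistant

nafcillin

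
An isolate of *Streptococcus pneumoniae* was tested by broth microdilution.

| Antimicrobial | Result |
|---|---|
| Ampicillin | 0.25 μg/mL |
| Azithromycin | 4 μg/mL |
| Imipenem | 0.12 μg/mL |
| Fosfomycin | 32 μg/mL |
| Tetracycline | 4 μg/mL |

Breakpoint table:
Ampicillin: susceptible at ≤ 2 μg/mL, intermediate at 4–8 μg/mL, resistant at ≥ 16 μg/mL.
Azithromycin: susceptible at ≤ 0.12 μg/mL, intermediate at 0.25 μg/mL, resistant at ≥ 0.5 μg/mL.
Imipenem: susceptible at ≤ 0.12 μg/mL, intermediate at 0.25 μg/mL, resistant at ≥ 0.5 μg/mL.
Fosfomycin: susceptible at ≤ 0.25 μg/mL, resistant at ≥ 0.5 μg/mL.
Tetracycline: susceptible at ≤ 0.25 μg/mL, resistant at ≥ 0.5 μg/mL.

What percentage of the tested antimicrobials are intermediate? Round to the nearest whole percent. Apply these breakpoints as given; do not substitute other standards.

Ampicillin (0.25 μg/mL) ≤ 2 μg/mL ⇒ S
Azithromycin: 4 μg/mL is ≥ 0.5 μg/mL — R
Imipenem: 0.12 μg/mL is ≤ 0.12 μg/mL ⇒ S
Fosfomycin (32 μg/mL) ≥ 0.5 μg/mL ⇒ Resistant
Tetracycline (4 μg/mL) ≥ 0.5 μg/mL → R
Intermediate: 0/5

0%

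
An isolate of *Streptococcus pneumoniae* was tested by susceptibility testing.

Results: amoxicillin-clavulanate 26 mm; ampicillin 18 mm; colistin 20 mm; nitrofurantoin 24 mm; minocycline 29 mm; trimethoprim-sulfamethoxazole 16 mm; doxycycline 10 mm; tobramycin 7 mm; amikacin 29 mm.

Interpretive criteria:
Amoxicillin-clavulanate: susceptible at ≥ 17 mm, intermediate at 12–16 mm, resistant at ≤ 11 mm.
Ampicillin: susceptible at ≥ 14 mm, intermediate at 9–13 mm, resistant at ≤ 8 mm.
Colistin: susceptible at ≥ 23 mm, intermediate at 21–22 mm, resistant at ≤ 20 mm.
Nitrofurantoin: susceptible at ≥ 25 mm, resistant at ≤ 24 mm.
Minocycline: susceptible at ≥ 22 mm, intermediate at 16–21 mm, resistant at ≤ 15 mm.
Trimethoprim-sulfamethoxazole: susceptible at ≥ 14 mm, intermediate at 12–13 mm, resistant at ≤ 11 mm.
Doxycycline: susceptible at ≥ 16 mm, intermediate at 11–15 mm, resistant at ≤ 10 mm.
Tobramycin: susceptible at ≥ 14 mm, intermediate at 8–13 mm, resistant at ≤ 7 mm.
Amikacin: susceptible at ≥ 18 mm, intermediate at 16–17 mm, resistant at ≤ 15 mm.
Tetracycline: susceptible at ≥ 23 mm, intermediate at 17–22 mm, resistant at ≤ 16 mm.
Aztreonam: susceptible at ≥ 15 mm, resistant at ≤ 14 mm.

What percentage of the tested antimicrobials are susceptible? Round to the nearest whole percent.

56%

Amoxicillin-clavulanate (26 mm) ≥ 17 mm ⇒ susceptible
Ampicillin: 18 mm is ≥ 14 mm — S
Colistin (20 mm) ≤ 20 mm — Resistant
Nitrofurantoin 24 mm: ≤ 24 mm — Resistant
Minocycline 29 mm: ≥ 22 mm — S
Trimethoprim-sulfamethoxazole: 16 mm is ≥ 14 mm — susceptible
Doxycycline 10 mm: ≤ 10 mm → resistant
Tobramycin (7 mm) ≤ 7 mm → Resistant
Amikacin (29 mm) ≥ 18 mm — susceptible
Susceptible: 5/9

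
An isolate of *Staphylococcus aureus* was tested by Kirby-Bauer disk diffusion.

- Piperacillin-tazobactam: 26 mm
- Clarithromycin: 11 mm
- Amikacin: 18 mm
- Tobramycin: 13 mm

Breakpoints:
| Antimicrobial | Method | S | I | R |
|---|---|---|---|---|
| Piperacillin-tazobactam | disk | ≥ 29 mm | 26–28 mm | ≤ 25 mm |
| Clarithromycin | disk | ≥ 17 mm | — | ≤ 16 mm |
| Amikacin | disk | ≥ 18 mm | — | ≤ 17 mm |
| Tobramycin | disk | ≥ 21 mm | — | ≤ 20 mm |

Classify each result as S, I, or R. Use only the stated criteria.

I, R, S, R

Piperacillin-tazobactam 26 mm: in 26–28 mm — I
Clarithromycin: 11 mm is ≤ 16 mm → Resistant
Amikacin (18 mm) ≥ 18 mm → Susceptible
Tobramycin 13 mm: ≤ 20 mm — resistant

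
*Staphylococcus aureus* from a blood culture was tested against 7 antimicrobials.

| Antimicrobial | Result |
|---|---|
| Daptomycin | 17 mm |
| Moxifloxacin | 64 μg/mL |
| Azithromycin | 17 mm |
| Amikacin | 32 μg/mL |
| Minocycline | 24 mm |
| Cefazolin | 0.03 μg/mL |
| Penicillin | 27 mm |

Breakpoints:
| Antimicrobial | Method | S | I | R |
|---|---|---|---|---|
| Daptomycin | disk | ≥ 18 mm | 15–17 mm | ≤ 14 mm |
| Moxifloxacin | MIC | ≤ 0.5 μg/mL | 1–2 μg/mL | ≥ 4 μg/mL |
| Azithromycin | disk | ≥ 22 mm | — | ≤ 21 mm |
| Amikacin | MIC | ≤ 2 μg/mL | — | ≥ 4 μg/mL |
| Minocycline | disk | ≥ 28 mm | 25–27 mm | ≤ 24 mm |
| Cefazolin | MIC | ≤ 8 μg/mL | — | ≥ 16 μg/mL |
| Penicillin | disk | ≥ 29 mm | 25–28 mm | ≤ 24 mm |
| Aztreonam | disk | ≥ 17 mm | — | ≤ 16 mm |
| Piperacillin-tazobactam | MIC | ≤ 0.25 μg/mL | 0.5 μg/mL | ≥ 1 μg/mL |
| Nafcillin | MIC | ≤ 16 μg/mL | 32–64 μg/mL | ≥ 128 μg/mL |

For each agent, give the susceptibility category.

I, R, R, R, R, S, I

Daptomycin (17 mm) in 15–17 mm → I
Moxifloxacin (64 μg/mL) ≥ 4 μg/mL — Resistant
Azithromycin (17 mm) ≤ 21 mm → Resistant
Amikacin: 32 μg/mL is ≥ 4 μg/mL — R
Minocycline: 24 mm is ≤ 24 mm ⇒ resistant
Cefazolin 0.03 μg/mL: ≤ 8 μg/mL — susceptible
Penicillin (27 mm) in 25–28 mm — intermediate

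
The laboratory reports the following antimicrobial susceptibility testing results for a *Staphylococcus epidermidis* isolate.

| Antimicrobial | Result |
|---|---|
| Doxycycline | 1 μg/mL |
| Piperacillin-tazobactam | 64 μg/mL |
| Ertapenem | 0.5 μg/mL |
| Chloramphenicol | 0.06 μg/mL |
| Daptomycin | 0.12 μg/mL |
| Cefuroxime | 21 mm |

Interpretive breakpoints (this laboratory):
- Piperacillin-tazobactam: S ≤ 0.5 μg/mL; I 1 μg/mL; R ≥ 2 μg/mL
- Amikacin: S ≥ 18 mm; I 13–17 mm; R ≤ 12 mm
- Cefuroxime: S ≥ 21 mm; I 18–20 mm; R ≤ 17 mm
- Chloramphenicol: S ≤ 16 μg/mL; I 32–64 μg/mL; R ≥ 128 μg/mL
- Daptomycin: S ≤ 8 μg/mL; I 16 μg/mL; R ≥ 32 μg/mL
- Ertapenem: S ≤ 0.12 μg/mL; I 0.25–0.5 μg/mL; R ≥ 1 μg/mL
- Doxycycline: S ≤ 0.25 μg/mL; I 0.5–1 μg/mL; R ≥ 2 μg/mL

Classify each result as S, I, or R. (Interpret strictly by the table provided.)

Doxycycline (1 μg/mL) in 0.5–1 μg/mL ⇒ intermediate
Piperacillin-tazobactam (64 μg/mL) ≥ 2 μg/mL ⇒ resistant
Ertapenem 0.5 μg/mL: in 0.25–0.5 μg/mL → Intermediate
Chloramphenicol: 0.06 μg/mL is ≤ 16 μg/mL ⇒ Susceptible
Daptomycin (0.12 μg/mL) ≤ 8 μg/mL — Susceptible
Cefuroxime (21 mm) ≥ 21 mm — susceptible

I, R, I, S, S, S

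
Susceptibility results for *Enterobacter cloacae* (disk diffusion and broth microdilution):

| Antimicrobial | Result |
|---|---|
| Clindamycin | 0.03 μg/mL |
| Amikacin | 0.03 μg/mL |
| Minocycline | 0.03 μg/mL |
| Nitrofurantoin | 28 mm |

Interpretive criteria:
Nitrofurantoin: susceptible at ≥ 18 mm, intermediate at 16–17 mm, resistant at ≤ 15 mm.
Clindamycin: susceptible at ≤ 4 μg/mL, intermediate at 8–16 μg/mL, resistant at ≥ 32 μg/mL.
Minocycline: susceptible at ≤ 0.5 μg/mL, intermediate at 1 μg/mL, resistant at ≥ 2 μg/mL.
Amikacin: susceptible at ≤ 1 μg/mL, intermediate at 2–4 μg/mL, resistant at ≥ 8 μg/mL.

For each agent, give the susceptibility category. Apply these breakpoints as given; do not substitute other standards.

Clindamycin 0.03 μg/mL: ≤ 4 μg/mL ⇒ Susceptible
Amikacin: 0.03 μg/mL is ≤ 1 μg/mL — Susceptible
Minocycline 0.03 μg/mL: ≤ 0.5 μg/mL ⇒ S
Nitrofurantoin: 28 mm is ≥ 18 mm — Susceptible

S, S, S, S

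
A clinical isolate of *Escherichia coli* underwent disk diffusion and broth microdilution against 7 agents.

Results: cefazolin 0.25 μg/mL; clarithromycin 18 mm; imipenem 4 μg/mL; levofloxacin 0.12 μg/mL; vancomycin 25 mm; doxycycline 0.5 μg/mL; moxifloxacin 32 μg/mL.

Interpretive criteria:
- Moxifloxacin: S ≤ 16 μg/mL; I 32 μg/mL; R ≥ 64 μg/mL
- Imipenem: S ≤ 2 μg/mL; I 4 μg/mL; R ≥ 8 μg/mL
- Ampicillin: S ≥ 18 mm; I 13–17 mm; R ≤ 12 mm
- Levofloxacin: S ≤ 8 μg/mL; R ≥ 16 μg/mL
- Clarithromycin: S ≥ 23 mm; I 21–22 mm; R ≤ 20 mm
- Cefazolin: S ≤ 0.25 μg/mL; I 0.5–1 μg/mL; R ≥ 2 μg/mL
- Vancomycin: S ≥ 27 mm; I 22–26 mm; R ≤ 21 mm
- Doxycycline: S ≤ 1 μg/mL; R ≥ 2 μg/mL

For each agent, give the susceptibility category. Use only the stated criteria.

S, R, I, S, I, S, I

Cefazolin: 0.25 μg/mL is ≤ 0.25 μg/mL — Susceptible
Clarithromycin (18 mm) ≤ 20 mm → resistant
Imipenem 4 μg/mL: = 4 μg/mL — Intermediate
Levofloxacin 0.12 μg/mL: ≤ 8 μg/mL ⇒ Susceptible
Vancomycin (25 mm) in 22–26 mm ⇒ intermediate
Doxycycline: 0.5 μg/mL is ≤ 1 μg/mL → S
Moxifloxacin (32 μg/mL) = 32 μg/mL ⇒ I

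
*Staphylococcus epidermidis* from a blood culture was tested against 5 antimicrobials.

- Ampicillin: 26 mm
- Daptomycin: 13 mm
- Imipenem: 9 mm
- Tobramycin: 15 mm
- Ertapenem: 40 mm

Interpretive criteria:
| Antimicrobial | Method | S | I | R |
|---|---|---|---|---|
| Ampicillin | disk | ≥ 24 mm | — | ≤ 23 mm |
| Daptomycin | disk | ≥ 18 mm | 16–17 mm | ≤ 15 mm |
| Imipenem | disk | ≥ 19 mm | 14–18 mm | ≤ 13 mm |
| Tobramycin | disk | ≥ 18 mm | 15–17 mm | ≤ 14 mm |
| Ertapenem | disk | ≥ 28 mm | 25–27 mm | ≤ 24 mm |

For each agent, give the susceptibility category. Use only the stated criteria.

S, R, R, I, S

Ampicillin (26 mm) ≥ 24 mm → S
Daptomycin: 13 mm is ≤ 15 mm → Resistant
Imipenem: 9 mm is ≤ 13 mm → resistant
Tobramycin: 15 mm is in 15–17 mm ⇒ I
Ertapenem (40 mm) ≥ 28 mm ⇒ Susceptible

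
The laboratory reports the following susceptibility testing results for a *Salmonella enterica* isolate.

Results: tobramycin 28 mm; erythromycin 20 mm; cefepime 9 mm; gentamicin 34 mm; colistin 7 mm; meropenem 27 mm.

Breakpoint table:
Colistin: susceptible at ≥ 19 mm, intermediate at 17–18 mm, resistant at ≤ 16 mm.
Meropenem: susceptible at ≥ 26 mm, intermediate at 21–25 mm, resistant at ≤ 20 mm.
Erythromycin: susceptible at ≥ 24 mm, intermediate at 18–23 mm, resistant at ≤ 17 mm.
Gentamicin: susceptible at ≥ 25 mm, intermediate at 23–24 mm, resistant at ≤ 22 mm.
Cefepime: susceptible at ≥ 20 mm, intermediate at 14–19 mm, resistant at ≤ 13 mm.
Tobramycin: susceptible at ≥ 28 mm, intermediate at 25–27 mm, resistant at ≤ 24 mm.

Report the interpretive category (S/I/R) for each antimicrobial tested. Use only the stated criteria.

S, I, R, S, R, S

Tobramycin: 28 mm is ≥ 28 mm → S
Erythromycin (20 mm) in 18–23 mm ⇒ intermediate
Cefepime 9 mm: ≤ 13 mm ⇒ resistant
Gentamicin: 34 mm is ≥ 25 mm ⇒ susceptible
Colistin 7 mm: ≤ 16 mm — Resistant
Meropenem 27 mm: ≥ 26 mm ⇒ Susceptible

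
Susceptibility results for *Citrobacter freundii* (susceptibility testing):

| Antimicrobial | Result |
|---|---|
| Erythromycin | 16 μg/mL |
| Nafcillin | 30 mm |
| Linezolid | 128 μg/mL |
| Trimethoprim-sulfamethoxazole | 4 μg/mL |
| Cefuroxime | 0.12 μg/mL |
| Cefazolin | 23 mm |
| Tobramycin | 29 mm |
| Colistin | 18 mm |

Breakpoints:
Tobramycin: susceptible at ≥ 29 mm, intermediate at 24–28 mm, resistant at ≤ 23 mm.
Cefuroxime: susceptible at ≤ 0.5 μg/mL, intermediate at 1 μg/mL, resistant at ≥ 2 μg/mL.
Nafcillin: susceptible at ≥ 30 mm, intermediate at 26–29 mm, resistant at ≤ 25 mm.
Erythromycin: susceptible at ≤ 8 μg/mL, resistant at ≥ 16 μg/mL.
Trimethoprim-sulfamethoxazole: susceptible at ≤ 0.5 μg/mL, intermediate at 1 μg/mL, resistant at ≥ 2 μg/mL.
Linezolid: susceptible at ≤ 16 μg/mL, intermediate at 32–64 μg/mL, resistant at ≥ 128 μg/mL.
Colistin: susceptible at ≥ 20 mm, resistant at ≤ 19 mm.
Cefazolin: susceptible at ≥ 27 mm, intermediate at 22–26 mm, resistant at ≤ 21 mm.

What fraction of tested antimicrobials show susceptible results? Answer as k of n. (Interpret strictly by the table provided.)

Erythromycin 16 μg/mL: ≥ 16 μg/mL ⇒ Resistant
Nafcillin 30 mm: ≥ 30 mm → susceptible
Linezolid (128 μg/mL) ≥ 128 μg/mL — resistant
Trimethoprim-sulfamethoxazole: 4 μg/mL is ≥ 2 μg/mL — R
Cefuroxime: 0.12 μg/mL is ≤ 0.5 μg/mL ⇒ susceptible
Cefazolin (23 mm) in 22–26 mm ⇒ I
Tobramycin 29 mm: ≥ 29 mm ⇒ S
Colistin (18 mm) ≤ 19 mm — Resistant
Susceptible: 3/8

3 of 8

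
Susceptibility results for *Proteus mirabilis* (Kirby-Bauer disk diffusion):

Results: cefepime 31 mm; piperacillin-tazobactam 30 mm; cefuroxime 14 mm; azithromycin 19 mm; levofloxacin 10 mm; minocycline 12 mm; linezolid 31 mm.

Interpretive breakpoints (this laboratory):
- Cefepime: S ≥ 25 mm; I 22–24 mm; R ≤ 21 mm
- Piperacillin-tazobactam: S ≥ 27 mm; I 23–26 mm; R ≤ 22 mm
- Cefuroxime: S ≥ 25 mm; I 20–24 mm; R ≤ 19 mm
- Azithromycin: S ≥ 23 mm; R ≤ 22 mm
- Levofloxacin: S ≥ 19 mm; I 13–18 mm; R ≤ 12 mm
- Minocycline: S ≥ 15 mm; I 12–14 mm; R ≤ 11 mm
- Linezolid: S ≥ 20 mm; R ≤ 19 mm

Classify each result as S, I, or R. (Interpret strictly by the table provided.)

S, S, R, R, R, I, S

Cefepime: 31 mm is ≥ 25 mm ⇒ S
Piperacillin-tazobactam 30 mm: ≥ 27 mm → susceptible
Cefuroxime: 14 mm is ≤ 19 mm → resistant
Azithromycin 19 mm: ≤ 22 mm → R
Levofloxacin (10 mm) ≤ 12 mm ⇒ resistant
Minocycline 12 mm: in 12–14 mm ⇒ intermediate
Linezolid: 31 mm is ≥ 20 mm — susceptible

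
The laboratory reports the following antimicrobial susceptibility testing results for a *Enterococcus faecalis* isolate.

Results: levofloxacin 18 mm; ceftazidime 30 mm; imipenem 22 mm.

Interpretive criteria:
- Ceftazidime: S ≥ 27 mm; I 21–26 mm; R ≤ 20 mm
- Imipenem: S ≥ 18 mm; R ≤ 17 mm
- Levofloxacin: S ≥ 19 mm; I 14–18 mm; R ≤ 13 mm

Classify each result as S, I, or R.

I, S, S

Levofloxacin 18 mm: in 14–18 mm — Intermediate
Ceftazidime (30 mm) ≥ 27 mm ⇒ S
Imipenem (22 mm) ≥ 18 mm — Susceptible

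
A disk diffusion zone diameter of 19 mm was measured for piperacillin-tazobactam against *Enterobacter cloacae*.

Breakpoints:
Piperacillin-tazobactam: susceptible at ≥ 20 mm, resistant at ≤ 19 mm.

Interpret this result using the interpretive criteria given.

R

Piperacillin-tazobactam 19 mm: ≤ 19 mm → resistant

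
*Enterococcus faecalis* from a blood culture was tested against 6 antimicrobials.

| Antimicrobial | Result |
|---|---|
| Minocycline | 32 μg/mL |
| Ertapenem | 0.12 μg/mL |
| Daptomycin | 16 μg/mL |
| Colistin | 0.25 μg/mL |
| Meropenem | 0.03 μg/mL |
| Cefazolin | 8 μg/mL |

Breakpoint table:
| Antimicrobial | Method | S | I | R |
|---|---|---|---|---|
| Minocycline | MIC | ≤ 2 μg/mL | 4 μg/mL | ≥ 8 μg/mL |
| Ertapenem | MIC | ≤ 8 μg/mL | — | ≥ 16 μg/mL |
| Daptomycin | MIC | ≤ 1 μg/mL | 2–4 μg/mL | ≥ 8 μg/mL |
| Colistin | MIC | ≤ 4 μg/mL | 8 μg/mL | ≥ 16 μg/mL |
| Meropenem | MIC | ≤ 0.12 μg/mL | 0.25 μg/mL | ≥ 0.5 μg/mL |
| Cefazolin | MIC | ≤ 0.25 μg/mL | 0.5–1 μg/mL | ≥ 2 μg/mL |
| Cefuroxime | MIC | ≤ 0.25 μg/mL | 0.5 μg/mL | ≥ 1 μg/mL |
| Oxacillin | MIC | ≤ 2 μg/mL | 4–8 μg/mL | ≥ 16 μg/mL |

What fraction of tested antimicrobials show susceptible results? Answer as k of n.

Minocycline 32 μg/mL: ≥ 8 μg/mL ⇒ Resistant
Ertapenem (0.12 μg/mL) ≤ 8 μg/mL → susceptible
Daptomycin: 16 μg/mL is ≥ 8 μg/mL ⇒ R
Colistin: 0.25 μg/mL is ≤ 4 μg/mL — S
Meropenem 0.03 μg/mL: ≤ 0.12 μg/mL ⇒ S
Cefazolin (8 μg/mL) ≥ 2 μg/mL ⇒ resistant
Susceptible: 3/6

3 of 6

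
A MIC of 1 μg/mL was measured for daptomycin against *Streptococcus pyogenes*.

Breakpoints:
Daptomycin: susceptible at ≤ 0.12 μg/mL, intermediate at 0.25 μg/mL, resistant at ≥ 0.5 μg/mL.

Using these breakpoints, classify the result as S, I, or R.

R

Daptomycin 1 μg/mL: ≥ 0.5 μg/mL — resistant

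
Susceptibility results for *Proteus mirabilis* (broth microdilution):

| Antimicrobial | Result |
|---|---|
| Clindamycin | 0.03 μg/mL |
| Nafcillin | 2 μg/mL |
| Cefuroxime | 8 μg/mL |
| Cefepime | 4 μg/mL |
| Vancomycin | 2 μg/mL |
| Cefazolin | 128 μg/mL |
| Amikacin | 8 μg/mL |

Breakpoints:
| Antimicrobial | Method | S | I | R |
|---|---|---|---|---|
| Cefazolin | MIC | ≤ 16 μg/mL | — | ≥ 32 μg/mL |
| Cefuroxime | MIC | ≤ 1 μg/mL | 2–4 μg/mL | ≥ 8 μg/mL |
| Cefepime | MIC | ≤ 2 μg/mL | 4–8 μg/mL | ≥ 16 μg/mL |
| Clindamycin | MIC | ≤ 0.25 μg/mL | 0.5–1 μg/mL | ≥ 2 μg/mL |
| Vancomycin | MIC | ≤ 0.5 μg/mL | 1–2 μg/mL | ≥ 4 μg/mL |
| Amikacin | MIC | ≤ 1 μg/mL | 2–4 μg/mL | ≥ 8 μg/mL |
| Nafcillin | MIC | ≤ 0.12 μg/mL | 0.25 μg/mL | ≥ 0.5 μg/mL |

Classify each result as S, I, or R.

Clindamycin (0.03 μg/mL) ≤ 0.25 μg/mL → S
Nafcillin 2 μg/mL: ≥ 0.5 μg/mL → resistant
Cefuroxime (8 μg/mL) ≥ 8 μg/mL ⇒ resistant
Cefepime (4 μg/mL) in 4–8 μg/mL — I
Vancomycin (2 μg/mL) in 1–2 μg/mL → intermediate
Cefazolin (128 μg/mL) ≥ 32 μg/mL ⇒ resistant
Amikacin (8 μg/mL) ≥ 8 μg/mL — Resistant

S, R, R, I, I, R, R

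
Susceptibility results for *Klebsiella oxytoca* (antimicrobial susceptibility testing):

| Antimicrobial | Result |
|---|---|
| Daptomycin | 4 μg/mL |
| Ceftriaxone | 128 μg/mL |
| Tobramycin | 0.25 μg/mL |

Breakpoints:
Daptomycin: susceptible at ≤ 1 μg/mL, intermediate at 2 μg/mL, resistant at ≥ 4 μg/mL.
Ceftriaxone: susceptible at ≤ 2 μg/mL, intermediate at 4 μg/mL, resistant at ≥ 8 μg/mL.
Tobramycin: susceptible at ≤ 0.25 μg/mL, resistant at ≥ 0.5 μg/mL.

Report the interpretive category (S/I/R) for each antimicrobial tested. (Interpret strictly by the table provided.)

R, R, S

Daptomycin 4 μg/mL: ≥ 4 μg/mL — Resistant
Ceftriaxone 128 μg/mL: ≥ 8 μg/mL ⇒ Resistant
Tobramycin 0.25 μg/mL: ≤ 0.25 μg/mL — susceptible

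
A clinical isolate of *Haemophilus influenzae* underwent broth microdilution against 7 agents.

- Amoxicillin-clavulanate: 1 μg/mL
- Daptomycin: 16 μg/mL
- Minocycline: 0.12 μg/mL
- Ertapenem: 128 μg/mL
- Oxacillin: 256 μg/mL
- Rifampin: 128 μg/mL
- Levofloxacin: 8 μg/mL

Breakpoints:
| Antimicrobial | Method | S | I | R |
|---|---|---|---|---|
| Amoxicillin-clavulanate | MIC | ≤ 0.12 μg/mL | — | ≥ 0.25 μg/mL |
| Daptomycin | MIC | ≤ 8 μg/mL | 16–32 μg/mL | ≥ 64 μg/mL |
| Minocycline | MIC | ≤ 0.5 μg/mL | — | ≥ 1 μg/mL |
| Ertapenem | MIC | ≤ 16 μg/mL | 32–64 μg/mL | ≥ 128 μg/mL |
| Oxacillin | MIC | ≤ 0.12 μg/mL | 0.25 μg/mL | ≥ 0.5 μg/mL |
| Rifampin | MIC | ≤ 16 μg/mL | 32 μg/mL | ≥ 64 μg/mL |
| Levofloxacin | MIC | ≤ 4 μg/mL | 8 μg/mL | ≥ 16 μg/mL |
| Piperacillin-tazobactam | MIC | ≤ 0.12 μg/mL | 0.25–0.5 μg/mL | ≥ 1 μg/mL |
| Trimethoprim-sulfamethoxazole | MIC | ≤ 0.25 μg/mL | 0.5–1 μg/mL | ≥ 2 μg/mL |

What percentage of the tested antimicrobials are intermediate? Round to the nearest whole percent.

29%

Amoxicillin-clavulanate (1 μg/mL) ≥ 0.25 μg/mL — R
Daptomycin 16 μg/mL: in 16–32 μg/mL ⇒ intermediate
Minocycline (0.12 μg/mL) ≤ 0.5 μg/mL → Susceptible
Ertapenem: 128 μg/mL is ≥ 128 μg/mL — Resistant
Oxacillin (256 μg/mL) ≥ 0.5 μg/mL ⇒ resistant
Rifampin (128 μg/mL) ≥ 64 μg/mL ⇒ R
Levofloxacin 8 μg/mL: = 8 μg/mL → Intermediate
Intermediate: 2/7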